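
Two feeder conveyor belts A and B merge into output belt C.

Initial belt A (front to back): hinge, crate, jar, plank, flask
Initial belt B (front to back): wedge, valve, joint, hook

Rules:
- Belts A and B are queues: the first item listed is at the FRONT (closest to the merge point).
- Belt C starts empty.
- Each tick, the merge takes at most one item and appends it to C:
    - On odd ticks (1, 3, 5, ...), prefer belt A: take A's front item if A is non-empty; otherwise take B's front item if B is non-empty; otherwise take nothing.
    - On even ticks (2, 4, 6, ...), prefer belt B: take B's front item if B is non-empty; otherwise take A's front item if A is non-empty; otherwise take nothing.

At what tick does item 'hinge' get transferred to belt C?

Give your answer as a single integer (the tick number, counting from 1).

Tick 1: prefer A, take hinge from A; A=[crate,jar,plank,flask] B=[wedge,valve,joint,hook] C=[hinge]

Answer: 1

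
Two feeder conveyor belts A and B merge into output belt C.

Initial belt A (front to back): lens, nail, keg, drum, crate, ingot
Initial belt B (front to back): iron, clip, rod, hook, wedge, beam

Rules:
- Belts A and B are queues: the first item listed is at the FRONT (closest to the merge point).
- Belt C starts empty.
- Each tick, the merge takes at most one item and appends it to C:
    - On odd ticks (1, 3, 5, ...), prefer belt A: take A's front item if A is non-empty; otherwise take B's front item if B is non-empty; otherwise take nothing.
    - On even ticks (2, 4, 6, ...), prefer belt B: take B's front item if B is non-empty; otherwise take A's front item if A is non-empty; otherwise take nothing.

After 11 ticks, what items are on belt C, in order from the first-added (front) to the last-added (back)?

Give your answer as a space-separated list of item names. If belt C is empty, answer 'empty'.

Answer: lens iron nail clip keg rod drum hook crate wedge ingot

Derivation:
Tick 1: prefer A, take lens from A; A=[nail,keg,drum,crate,ingot] B=[iron,clip,rod,hook,wedge,beam] C=[lens]
Tick 2: prefer B, take iron from B; A=[nail,keg,drum,crate,ingot] B=[clip,rod,hook,wedge,beam] C=[lens,iron]
Tick 3: prefer A, take nail from A; A=[keg,drum,crate,ingot] B=[clip,rod,hook,wedge,beam] C=[lens,iron,nail]
Tick 4: prefer B, take clip from B; A=[keg,drum,crate,ingot] B=[rod,hook,wedge,beam] C=[lens,iron,nail,clip]
Tick 5: prefer A, take keg from A; A=[drum,crate,ingot] B=[rod,hook,wedge,beam] C=[lens,iron,nail,clip,keg]
Tick 6: prefer B, take rod from B; A=[drum,crate,ingot] B=[hook,wedge,beam] C=[lens,iron,nail,clip,keg,rod]
Tick 7: prefer A, take drum from A; A=[crate,ingot] B=[hook,wedge,beam] C=[lens,iron,nail,clip,keg,rod,drum]
Tick 8: prefer B, take hook from B; A=[crate,ingot] B=[wedge,beam] C=[lens,iron,nail,clip,keg,rod,drum,hook]
Tick 9: prefer A, take crate from A; A=[ingot] B=[wedge,beam] C=[lens,iron,nail,clip,keg,rod,drum,hook,crate]
Tick 10: prefer B, take wedge from B; A=[ingot] B=[beam] C=[lens,iron,nail,clip,keg,rod,drum,hook,crate,wedge]
Tick 11: prefer A, take ingot from A; A=[-] B=[beam] C=[lens,iron,nail,clip,keg,rod,drum,hook,crate,wedge,ingot]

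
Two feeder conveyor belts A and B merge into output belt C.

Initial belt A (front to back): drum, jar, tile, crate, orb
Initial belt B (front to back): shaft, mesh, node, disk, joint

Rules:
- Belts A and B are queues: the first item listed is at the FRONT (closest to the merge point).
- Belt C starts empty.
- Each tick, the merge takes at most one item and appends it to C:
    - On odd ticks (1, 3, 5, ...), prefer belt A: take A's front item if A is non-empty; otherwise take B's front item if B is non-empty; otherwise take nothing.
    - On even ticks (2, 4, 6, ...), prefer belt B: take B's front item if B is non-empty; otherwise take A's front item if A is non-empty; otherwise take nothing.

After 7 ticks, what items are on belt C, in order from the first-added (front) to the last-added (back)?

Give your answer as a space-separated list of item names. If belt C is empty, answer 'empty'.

Tick 1: prefer A, take drum from A; A=[jar,tile,crate,orb] B=[shaft,mesh,node,disk,joint] C=[drum]
Tick 2: prefer B, take shaft from B; A=[jar,tile,crate,orb] B=[mesh,node,disk,joint] C=[drum,shaft]
Tick 3: prefer A, take jar from A; A=[tile,crate,orb] B=[mesh,node,disk,joint] C=[drum,shaft,jar]
Tick 4: prefer B, take mesh from B; A=[tile,crate,orb] B=[node,disk,joint] C=[drum,shaft,jar,mesh]
Tick 5: prefer A, take tile from A; A=[crate,orb] B=[node,disk,joint] C=[drum,shaft,jar,mesh,tile]
Tick 6: prefer B, take node from B; A=[crate,orb] B=[disk,joint] C=[drum,shaft,jar,mesh,tile,node]
Tick 7: prefer A, take crate from A; A=[orb] B=[disk,joint] C=[drum,shaft,jar,mesh,tile,node,crate]

Answer: drum shaft jar mesh tile node crate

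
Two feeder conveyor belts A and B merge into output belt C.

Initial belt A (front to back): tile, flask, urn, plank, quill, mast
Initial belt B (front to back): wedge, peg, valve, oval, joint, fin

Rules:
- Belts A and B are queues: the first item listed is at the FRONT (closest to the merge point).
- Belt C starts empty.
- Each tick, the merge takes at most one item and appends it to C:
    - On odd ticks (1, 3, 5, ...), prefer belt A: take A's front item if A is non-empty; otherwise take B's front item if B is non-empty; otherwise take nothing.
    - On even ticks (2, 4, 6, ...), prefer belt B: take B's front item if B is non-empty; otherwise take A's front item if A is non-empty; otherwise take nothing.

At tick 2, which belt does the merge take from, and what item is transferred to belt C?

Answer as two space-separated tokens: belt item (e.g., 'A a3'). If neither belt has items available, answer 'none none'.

Answer: B wedge

Derivation:
Tick 1: prefer A, take tile from A; A=[flask,urn,plank,quill,mast] B=[wedge,peg,valve,oval,joint,fin] C=[tile]
Tick 2: prefer B, take wedge from B; A=[flask,urn,plank,quill,mast] B=[peg,valve,oval,joint,fin] C=[tile,wedge]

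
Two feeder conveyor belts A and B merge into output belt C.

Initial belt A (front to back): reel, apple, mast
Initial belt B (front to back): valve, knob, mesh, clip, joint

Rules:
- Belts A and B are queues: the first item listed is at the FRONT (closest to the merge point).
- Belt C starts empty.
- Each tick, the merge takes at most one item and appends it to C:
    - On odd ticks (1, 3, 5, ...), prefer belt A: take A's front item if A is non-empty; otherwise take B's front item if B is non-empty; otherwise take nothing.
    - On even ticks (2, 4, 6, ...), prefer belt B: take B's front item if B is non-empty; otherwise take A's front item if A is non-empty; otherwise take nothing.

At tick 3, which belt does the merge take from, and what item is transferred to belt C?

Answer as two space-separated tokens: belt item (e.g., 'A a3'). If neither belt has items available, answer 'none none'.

Tick 1: prefer A, take reel from A; A=[apple,mast] B=[valve,knob,mesh,clip,joint] C=[reel]
Tick 2: prefer B, take valve from B; A=[apple,mast] B=[knob,mesh,clip,joint] C=[reel,valve]
Tick 3: prefer A, take apple from A; A=[mast] B=[knob,mesh,clip,joint] C=[reel,valve,apple]

Answer: A apple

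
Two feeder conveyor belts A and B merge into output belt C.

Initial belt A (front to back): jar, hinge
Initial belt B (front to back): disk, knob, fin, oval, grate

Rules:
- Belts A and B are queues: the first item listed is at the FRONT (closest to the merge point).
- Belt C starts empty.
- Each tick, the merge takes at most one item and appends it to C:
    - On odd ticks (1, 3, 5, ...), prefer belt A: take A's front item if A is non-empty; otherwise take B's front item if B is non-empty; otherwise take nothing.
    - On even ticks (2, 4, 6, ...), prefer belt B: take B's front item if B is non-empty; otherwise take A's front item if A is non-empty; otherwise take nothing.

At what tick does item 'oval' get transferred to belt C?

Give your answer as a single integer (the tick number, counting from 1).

Answer: 6

Derivation:
Tick 1: prefer A, take jar from A; A=[hinge] B=[disk,knob,fin,oval,grate] C=[jar]
Tick 2: prefer B, take disk from B; A=[hinge] B=[knob,fin,oval,grate] C=[jar,disk]
Tick 3: prefer A, take hinge from A; A=[-] B=[knob,fin,oval,grate] C=[jar,disk,hinge]
Tick 4: prefer B, take knob from B; A=[-] B=[fin,oval,grate] C=[jar,disk,hinge,knob]
Tick 5: prefer A, take fin from B; A=[-] B=[oval,grate] C=[jar,disk,hinge,knob,fin]
Tick 6: prefer B, take oval from B; A=[-] B=[grate] C=[jar,disk,hinge,knob,fin,oval]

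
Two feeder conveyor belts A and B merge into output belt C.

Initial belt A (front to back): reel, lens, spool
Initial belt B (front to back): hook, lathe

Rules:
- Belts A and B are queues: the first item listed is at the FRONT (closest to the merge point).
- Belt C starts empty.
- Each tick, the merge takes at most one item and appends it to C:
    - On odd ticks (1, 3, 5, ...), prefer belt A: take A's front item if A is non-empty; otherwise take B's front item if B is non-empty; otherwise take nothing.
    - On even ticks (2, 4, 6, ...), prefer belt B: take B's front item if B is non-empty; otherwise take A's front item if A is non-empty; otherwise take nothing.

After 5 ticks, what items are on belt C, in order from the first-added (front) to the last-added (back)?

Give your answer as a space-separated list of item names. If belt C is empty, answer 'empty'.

Answer: reel hook lens lathe spool

Derivation:
Tick 1: prefer A, take reel from A; A=[lens,spool] B=[hook,lathe] C=[reel]
Tick 2: prefer B, take hook from B; A=[lens,spool] B=[lathe] C=[reel,hook]
Tick 3: prefer A, take lens from A; A=[spool] B=[lathe] C=[reel,hook,lens]
Tick 4: prefer B, take lathe from B; A=[spool] B=[-] C=[reel,hook,lens,lathe]
Tick 5: prefer A, take spool from A; A=[-] B=[-] C=[reel,hook,lens,lathe,spool]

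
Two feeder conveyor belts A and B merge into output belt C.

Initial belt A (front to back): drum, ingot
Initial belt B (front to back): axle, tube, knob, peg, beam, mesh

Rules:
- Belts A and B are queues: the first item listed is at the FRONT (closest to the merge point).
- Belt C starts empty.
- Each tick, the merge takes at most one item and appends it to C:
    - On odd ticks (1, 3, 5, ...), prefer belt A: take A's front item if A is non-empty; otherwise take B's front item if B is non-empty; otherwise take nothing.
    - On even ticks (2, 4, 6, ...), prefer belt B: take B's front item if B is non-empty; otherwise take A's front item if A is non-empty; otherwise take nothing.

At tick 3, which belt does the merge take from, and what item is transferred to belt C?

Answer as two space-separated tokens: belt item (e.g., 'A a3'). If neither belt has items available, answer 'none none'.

Answer: A ingot

Derivation:
Tick 1: prefer A, take drum from A; A=[ingot] B=[axle,tube,knob,peg,beam,mesh] C=[drum]
Tick 2: prefer B, take axle from B; A=[ingot] B=[tube,knob,peg,beam,mesh] C=[drum,axle]
Tick 3: prefer A, take ingot from A; A=[-] B=[tube,knob,peg,beam,mesh] C=[drum,axle,ingot]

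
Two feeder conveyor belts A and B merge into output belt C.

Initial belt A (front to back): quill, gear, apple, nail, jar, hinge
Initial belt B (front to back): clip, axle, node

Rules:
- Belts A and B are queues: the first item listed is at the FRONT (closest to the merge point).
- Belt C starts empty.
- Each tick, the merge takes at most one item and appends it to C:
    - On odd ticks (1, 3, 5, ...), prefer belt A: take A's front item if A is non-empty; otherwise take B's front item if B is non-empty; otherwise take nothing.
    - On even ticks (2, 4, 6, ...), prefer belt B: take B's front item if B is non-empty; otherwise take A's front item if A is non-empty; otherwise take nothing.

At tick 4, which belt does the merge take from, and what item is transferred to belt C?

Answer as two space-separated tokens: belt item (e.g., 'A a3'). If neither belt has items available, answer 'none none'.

Tick 1: prefer A, take quill from A; A=[gear,apple,nail,jar,hinge] B=[clip,axle,node] C=[quill]
Tick 2: prefer B, take clip from B; A=[gear,apple,nail,jar,hinge] B=[axle,node] C=[quill,clip]
Tick 3: prefer A, take gear from A; A=[apple,nail,jar,hinge] B=[axle,node] C=[quill,clip,gear]
Tick 4: prefer B, take axle from B; A=[apple,nail,jar,hinge] B=[node] C=[quill,clip,gear,axle]

Answer: B axle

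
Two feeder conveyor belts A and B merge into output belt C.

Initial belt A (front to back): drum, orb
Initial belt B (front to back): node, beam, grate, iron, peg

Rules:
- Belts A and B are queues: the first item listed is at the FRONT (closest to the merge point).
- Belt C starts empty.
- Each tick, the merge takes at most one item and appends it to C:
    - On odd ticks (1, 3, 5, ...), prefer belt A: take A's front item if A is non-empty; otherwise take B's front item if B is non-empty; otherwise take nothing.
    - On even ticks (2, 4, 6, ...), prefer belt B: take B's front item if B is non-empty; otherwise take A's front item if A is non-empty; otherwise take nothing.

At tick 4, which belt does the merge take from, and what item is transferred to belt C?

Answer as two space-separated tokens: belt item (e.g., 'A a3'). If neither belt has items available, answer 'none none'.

Answer: B beam

Derivation:
Tick 1: prefer A, take drum from A; A=[orb] B=[node,beam,grate,iron,peg] C=[drum]
Tick 2: prefer B, take node from B; A=[orb] B=[beam,grate,iron,peg] C=[drum,node]
Tick 3: prefer A, take orb from A; A=[-] B=[beam,grate,iron,peg] C=[drum,node,orb]
Tick 4: prefer B, take beam from B; A=[-] B=[grate,iron,peg] C=[drum,node,orb,beam]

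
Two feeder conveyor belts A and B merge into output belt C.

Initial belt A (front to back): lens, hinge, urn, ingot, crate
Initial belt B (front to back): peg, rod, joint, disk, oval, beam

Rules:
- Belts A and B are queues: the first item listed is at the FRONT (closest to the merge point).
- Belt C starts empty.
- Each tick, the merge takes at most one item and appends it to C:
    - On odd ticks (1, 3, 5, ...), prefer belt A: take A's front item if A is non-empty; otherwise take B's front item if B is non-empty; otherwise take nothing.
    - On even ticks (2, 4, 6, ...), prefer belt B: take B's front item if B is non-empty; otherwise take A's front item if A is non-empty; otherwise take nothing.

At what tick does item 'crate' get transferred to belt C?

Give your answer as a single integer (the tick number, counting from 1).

Answer: 9

Derivation:
Tick 1: prefer A, take lens from A; A=[hinge,urn,ingot,crate] B=[peg,rod,joint,disk,oval,beam] C=[lens]
Tick 2: prefer B, take peg from B; A=[hinge,urn,ingot,crate] B=[rod,joint,disk,oval,beam] C=[lens,peg]
Tick 3: prefer A, take hinge from A; A=[urn,ingot,crate] B=[rod,joint,disk,oval,beam] C=[lens,peg,hinge]
Tick 4: prefer B, take rod from B; A=[urn,ingot,crate] B=[joint,disk,oval,beam] C=[lens,peg,hinge,rod]
Tick 5: prefer A, take urn from A; A=[ingot,crate] B=[joint,disk,oval,beam] C=[lens,peg,hinge,rod,urn]
Tick 6: prefer B, take joint from B; A=[ingot,crate] B=[disk,oval,beam] C=[lens,peg,hinge,rod,urn,joint]
Tick 7: prefer A, take ingot from A; A=[crate] B=[disk,oval,beam] C=[lens,peg,hinge,rod,urn,joint,ingot]
Tick 8: prefer B, take disk from B; A=[crate] B=[oval,beam] C=[lens,peg,hinge,rod,urn,joint,ingot,disk]
Tick 9: prefer A, take crate from A; A=[-] B=[oval,beam] C=[lens,peg,hinge,rod,urn,joint,ingot,disk,crate]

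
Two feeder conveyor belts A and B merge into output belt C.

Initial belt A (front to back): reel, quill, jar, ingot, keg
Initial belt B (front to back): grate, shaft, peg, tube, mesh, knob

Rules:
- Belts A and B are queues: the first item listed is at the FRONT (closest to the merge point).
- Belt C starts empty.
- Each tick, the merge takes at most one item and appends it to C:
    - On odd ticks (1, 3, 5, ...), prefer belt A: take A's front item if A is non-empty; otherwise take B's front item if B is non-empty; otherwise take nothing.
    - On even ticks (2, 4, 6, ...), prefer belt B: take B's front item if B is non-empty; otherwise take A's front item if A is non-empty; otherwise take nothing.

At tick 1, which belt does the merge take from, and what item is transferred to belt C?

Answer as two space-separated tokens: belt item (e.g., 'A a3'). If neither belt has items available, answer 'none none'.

Tick 1: prefer A, take reel from A; A=[quill,jar,ingot,keg] B=[grate,shaft,peg,tube,mesh,knob] C=[reel]

Answer: A reel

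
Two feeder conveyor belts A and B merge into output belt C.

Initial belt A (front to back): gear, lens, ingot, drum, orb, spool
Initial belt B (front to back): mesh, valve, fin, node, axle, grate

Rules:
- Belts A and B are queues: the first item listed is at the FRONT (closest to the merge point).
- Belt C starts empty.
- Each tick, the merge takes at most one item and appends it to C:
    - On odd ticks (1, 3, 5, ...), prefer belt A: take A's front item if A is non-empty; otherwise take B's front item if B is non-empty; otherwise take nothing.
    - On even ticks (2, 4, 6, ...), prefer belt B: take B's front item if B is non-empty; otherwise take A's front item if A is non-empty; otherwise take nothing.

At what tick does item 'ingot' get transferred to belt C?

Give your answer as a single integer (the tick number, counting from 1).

Answer: 5

Derivation:
Tick 1: prefer A, take gear from A; A=[lens,ingot,drum,orb,spool] B=[mesh,valve,fin,node,axle,grate] C=[gear]
Tick 2: prefer B, take mesh from B; A=[lens,ingot,drum,orb,spool] B=[valve,fin,node,axle,grate] C=[gear,mesh]
Tick 3: prefer A, take lens from A; A=[ingot,drum,orb,spool] B=[valve,fin,node,axle,grate] C=[gear,mesh,lens]
Tick 4: prefer B, take valve from B; A=[ingot,drum,orb,spool] B=[fin,node,axle,grate] C=[gear,mesh,lens,valve]
Tick 5: prefer A, take ingot from A; A=[drum,orb,spool] B=[fin,node,axle,grate] C=[gear,mesh,lens,valve,ingot]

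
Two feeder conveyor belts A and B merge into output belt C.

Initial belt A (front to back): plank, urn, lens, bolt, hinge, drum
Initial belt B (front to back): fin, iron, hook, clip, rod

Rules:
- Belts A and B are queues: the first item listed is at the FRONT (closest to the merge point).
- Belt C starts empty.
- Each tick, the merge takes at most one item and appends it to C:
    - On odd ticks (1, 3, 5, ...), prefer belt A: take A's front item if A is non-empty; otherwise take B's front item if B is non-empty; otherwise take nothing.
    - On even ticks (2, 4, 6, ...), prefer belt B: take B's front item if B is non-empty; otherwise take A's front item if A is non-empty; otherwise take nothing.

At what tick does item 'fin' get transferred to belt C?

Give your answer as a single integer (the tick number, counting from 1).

Tick 1: prefer A, take plank from A; A=[urn,lens,bolt,hinge,drum] B=[fin,iron,hook,clip,rod] C=[plank]
Tick 2: prefer B, take fin from B; A=[urn,lens,bolt,hinge,drum] B=[iron,hook,clip,rod] C=[plank,fin]

Answer: 2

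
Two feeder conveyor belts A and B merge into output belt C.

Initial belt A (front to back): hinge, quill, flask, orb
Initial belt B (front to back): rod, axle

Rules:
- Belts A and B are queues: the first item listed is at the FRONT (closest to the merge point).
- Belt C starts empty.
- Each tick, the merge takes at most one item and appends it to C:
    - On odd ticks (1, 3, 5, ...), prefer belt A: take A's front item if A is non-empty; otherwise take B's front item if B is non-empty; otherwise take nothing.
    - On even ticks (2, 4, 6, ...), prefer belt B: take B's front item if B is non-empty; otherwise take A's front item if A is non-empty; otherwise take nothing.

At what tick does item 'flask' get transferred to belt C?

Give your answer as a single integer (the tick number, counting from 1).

Answer: 5

Derivation:
Tick 1: prefer A, take hinge from A; A=[quill,flask,orb] B=[rod,axle] C=[hinge]
Tick 2: prefer B, take rod from B; A=[quill,flask,orb] B=[axle] C=[hinge,rod]
Tick 3: prefer A, take quill from A; A=[flask,orb] B=[axle] C=[hinge,rod,quill]
Tick 4: prefer B, take axle from B; A=[flask,orb] B=[-] C=[hinge,rod,quill,axle]
Tick 5: prefer A, take flask from A; A=[orb] B=[-] C=[hinge,rod,quill,axle,flask]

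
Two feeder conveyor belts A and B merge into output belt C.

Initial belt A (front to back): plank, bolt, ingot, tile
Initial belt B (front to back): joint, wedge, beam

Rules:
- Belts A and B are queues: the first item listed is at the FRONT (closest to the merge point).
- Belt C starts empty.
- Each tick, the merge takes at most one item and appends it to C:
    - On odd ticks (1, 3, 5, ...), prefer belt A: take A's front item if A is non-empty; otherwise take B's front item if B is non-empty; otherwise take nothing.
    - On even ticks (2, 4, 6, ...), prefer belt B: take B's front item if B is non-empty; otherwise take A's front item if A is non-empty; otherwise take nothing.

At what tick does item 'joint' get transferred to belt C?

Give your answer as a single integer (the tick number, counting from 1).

Tick 1: prefer A, take plank from A; A=[bolt,ingot,tile] B=[joint,wedge,beam] C=[plank]
Tick 2: prefer B, take joint from B; A=[bolt,ingot,tile] B=[wedge,beam] C=[plank,joint]

Answer: 2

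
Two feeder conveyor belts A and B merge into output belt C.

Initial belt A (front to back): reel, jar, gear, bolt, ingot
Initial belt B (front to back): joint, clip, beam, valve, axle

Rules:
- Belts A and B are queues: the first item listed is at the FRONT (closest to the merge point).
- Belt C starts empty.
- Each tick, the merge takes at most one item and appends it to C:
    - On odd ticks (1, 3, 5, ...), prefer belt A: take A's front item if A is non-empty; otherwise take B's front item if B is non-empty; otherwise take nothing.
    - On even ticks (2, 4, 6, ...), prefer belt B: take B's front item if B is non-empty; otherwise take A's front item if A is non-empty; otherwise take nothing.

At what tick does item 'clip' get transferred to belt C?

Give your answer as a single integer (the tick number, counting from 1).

Tick 1: prefer A, take reel from A; A=[jar,gear,bolt,ingot] B=[joint,clip,beam,valve,axle] C=[reel]
Tick 2: prefer B, take joint from B; A=[jar,gear,bolt,ingot] B=[clip,beam,valve,axle] C=[reel,joint]
Tick 3: prefer A, take jar from A; A=[gear,bolt,ingot] B=[clip,beam,valve,axle] C=[reel,joint,jar]
Tick 4: prefer B, take clip from B; A=[gear,bolt,ingot] B=[beam,valve,axle] C=[reel,joint,jar,clip]

Answer: 4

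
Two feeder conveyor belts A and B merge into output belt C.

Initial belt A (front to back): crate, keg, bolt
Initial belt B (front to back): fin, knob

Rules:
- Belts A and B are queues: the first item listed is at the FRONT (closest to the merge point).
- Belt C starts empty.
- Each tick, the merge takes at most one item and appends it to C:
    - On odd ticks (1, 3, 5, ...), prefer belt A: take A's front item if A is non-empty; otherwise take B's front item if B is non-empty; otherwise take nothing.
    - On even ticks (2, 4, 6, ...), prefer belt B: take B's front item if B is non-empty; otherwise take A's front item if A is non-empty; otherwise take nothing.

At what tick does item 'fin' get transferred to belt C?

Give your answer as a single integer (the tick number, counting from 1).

Answer: 2

Derivation:
Tick 1: prefer A, take crate from A; A=[keg,bolt] B=[fin,knob] C=[crate]
Tick 2: prefer B, take fin from B; A=[keg,bolt] B=[knob] C=[crate,fin]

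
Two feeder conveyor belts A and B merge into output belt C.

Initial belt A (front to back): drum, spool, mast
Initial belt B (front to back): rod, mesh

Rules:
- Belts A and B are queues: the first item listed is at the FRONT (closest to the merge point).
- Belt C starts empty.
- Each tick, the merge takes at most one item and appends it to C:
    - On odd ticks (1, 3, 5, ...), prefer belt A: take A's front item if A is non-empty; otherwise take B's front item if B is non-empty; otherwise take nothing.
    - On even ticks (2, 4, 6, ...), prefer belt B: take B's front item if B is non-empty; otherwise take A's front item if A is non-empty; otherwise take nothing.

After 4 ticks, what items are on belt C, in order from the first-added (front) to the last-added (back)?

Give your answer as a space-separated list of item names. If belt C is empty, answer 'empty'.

Answer: drum rod spool mesh

Derivation:
Tick 1: prefer A, take drum from A; A=[spool,mast] B=[rod,mesh] C=[drum]
Tick 2: prefer B, take rod from B; A=[spool,mast] B=[mesh] C=[drum,rod]
Tick 3: prefer A, take spool from A; A=[mast] B=[mesh] C=[drum,rod,spool]
Tick 4: prefer B, take mesh from B; A=[mast] B=[-] C=[drum,rod,spool,mesh]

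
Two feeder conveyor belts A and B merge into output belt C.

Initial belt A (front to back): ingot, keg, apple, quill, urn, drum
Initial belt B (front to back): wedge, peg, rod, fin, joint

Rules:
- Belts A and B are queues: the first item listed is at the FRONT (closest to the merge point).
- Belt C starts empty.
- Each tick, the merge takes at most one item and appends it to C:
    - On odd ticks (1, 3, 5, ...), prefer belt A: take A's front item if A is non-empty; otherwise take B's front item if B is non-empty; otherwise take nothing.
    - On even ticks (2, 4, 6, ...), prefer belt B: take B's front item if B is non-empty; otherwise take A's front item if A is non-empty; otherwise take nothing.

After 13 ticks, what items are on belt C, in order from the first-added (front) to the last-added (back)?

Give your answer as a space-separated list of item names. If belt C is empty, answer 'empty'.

Tick 1: prefer A, take ingot from A; A=[keg,apple,quill,urn,drum] B=[wedge,peg,rod,fin,joint] C=[ingot]
Tick 2: prefer B, take wedge from B; A=[keg,apple,quill,urn,drum] B=[peg,rod,fin,joint] C=[ingot,wedge]
Tick 3: prefer A, take keg from A; A=[apple,quill,urn,drum] B=[peg,rod,fin,joint] C=[ingot,wedge,keg]
Tick 4: prefer B, take peg from B; A=[apple,quill,urn,drum] B=[rod,fin,joint] C=[ingot,wedge,keg,peg]
Tick 5: prefer A, take apple from A; A=[quill,urn,drum] B=[rod,fin,joint] C=[ingot,wedge,keg,peg,apple]
Tick 6: prefer B, take rod from B; A=[quill,urn,drum] B=[fin,joint] C=[ingot,wedge,keg,peg,apple,rod]
Tick 7: prefer A, take quill from A; A=[urn,drum] B=[fin,joint] C=[ingot,wedge,keg,peg,apple,rod,quill]
Tick 8: prefer B, take fin from B; A=[urn,drum] B=[joint] C=[ingot,wedge,keg,peg,apple,rod,quill,fin]
Tick 9: prefer A, take urn from A; A=[drum] B=[joint] C=[ingot,wedge,keg,peg,apple,rod,quill,fin,urn]
Tick 10: prefer B, take joint from B; A=[drum] B=[-] C=[ingot,wedge,keg,peg,apple,rod,quill,fin,urn,joint]
Tick 11: prefer A, take drum from A; A=[-] B=[-] C=[ingot,wedge,keg,peg,apple,rod,quill,fin,urn,joint,drum]
Tick 12: prefer B, both empty, nothing taken; A=[-] B=[-] C=[ingot,wedge,keg,peg,apple,rod,quill,fin,urn,joint,drum]
Tick 13: prefer A, both empty, nothing taken; A=[-] B=[-] C=[ingot,wedge,keg,peg,apple,rod,quill,fin,urn,joint,drum]

Answer: ingot wedge keg peg apple rod quill fin urn joint drum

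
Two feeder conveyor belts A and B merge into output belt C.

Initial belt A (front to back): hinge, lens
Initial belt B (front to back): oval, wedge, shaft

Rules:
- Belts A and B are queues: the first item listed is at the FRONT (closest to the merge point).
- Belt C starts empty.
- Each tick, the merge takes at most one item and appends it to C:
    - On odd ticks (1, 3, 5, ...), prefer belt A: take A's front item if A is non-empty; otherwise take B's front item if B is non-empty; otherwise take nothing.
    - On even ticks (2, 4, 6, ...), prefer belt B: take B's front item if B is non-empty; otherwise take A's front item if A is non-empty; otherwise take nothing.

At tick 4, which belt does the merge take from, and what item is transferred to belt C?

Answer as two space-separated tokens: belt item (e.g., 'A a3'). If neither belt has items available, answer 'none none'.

Tick 1: prefer A, take hinge from A; A=[lens] B=[oval,wedge,shaft] C=[hinge]
Tick 2: prefer B, take oval from B; A=[lens] B=[wedge,shaft] C=[hinge,oval]
Tick 3: prefer A, take lens from A; A=[-] B=[wedge,shaft] C=[hinge,oval,lens]
Tick 4: prefer B, take wedge from B; A=[-] B=[shaft] C=[hinge,oval,lens,wedge]

Answer: B wedge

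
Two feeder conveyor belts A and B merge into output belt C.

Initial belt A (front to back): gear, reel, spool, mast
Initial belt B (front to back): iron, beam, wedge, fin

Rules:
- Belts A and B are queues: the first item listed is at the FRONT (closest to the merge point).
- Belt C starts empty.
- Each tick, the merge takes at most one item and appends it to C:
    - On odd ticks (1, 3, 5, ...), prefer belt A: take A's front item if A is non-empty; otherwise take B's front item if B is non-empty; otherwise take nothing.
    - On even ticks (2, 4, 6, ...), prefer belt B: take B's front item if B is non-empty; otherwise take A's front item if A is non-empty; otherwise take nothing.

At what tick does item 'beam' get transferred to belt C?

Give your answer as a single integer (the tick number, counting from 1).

Answer: 4

Derivation:
Tick 1: prefer A, take gear from A; A=[reel,spool,mast] B=[iron,beam,wedge,fin] C=[gear]
Tick 2: prefer B, take iron from B; A=[reel,spool,mast] B=[beam,wedge,fin] C=[gear,iron]
Tick 3: prefer A, take reel from A; A=[spool,mast] B=[beam,wedge,fin] C=[gear,iron,reel]
Tick 4: prefer B, take beam from B; A=[spool,mast] B=[wedge,fin] C=[gear,iron,reel,beam]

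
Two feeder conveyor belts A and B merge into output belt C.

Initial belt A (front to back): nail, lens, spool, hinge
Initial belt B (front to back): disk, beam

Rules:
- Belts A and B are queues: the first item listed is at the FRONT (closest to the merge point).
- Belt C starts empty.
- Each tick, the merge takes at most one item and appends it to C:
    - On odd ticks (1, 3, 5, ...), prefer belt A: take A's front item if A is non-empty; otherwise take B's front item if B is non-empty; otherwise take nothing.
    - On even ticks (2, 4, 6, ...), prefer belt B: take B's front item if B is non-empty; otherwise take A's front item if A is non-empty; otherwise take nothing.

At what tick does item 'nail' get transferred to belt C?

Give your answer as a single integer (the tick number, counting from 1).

Answer: 1

Derivation:
Tick 1: prefer A, take nail from A; A=[lens,spool,hinge] B=[disk,beam] C=[nail]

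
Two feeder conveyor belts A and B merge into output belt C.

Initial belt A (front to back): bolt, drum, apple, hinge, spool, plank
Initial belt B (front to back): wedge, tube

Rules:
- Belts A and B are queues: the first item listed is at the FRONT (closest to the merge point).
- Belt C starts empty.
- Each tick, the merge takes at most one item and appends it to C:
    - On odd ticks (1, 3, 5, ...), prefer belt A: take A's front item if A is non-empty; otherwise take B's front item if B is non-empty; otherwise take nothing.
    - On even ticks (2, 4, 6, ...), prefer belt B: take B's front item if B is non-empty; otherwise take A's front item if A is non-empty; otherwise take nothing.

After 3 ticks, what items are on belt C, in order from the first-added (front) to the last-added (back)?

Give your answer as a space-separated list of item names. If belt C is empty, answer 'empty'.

Answer: bolt wedge drum

Derivation:
Tick 1: prefer A, take bolt from A; A=[drum,apple,hinge,spool,plank] B=[wedge,tube] C=[bolt]
Tick 2: prefer B, take wedge from B; A=[drum,apple,hinge,spool,plank] B=[tube] C=[bolt,wedge]
Tick 3: prefer A, take drum from A; A=[apple,hinge,spool,plank] B=[tube] C=[bolt,wedge,drum]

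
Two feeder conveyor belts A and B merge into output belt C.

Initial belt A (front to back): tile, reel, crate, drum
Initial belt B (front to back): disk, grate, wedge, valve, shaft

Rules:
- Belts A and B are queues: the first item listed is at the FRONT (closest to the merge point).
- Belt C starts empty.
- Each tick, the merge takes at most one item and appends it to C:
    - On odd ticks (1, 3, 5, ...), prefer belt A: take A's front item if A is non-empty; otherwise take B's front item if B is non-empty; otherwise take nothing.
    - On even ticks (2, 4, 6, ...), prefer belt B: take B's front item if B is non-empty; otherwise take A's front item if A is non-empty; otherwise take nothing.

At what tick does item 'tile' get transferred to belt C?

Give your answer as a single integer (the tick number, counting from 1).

Tick 1: prefer A, take tile from A; A=[reel,crate,drum] B=[disk,grate,wedge,valve,shaft] C=[tile]

Answer: 1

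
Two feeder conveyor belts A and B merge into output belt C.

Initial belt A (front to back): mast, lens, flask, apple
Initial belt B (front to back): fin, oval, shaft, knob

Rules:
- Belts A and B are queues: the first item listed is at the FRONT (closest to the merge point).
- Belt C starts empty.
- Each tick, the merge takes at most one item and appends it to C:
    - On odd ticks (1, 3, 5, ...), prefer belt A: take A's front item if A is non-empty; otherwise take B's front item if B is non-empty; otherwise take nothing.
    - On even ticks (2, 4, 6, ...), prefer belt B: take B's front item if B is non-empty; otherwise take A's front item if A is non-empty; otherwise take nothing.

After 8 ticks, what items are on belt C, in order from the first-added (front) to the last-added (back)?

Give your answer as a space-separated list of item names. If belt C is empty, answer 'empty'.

Tick 1: prefer A, take mast from A; A=[lens,flask,apple] B=[fin,oval,shaft,knob] C=[mast]
Tick 2: prefer B, take fin from B; A=[lens,flask,apple] B=[oval,shaft,knob] C=[mast,fin]
Tick 3: prefer A, take lens from A; A=[flask,apple] B=[oval,shaft,knob] C=[mast,fin,lens]
Tick 4: prefer B, take oval from B; A=[flask,apple] B=[shaft,knob] C=[mast,fin,lens,oval]
Tick 5: prefer A, take flask from A; A=[apple] B=[shaft,knob] C=[mast,fin,lens,oval,flask]
Tick 6: prefer B, take shaft from B; A=[apple] B=[knob] C=[mast,fin,lens,oval,flask,shaft]
Tick 7: prefer A, take apple from A; A=[-] B=[knob] C=[mast,fin,lens,oval,flask,shaft,apple]
Tick 8: prefer B, take knob from B; A=[-] B=[-] C=[mast,fin,lens,oval,flask,shaft,apple,knob]

Answer: mast fin lens oval flask shaft apple knob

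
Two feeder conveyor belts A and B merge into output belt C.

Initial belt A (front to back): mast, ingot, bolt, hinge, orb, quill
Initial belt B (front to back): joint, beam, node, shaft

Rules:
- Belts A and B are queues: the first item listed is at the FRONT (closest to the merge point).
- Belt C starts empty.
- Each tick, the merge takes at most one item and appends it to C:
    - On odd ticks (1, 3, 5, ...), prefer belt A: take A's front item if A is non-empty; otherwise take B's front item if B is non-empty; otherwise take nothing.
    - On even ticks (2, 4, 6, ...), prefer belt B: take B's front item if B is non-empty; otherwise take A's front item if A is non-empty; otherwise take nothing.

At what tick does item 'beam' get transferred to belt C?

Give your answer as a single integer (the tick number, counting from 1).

Tick 1: prefer A, take mast from A; A=[ingot,bolt,hinge,orb,quill] B=[joint,beam,node,shaft] C=[mast]
Tick 2: prefer B, take joint from B; A=[ingot,bolt,hinge,orb,quill] B=[beam,node,shaft] C=[mast,joint]
Tick 3: prefer A, take ingot from A; A=[bolt,hinge,orb,quill] B=[beam,node,shaft] C=[mast,joint,ingot]
Tick 4: prefer B, take beam from B; A=[bolt,hinge,orb,quill] B=[node,shaft] C=[mast,joint,ingot,beam]

Answer: 4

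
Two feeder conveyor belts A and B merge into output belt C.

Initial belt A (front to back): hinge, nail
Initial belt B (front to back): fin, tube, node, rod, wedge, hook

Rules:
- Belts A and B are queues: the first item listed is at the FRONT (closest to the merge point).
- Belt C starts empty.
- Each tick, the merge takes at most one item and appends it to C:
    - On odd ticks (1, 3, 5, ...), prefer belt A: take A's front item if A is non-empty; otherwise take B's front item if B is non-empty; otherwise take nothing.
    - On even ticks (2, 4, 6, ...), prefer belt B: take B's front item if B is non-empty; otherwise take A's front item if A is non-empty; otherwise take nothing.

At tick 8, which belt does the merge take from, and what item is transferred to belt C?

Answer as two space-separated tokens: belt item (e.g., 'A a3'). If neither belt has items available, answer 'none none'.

Tick 1: prefer A, take hinge from A; A=[nail] B=[fin,tube,node,rod,wedge,hook] C=[hinge]
Tick 2: prefer B, take fin from B; A=[nail] B=[tube,node,rod,wedge,hook] C=[hinge,fin]
Tick 3: prefer A, take nail from A; A=[-] B=[tube,node,rod,wedge,hook] C=[hinge,fin,nail]
Tick 4: prefer B, take tube from B; A=[-] B=[node,rod,wedge,hook] C=[hinge,fin,nail,tube]
Tick 5: prefer A, take node from B; A=[-] B=[rod,wedge,hook] C=[hinge,fin,nail,tube,node]
Tick 6: prefer B, take rod from B; A=[-] B=[wedge,hook] C=[hinge,fin,nail,tube,node,rod]
Tick 7: prefer A, take wedge from B; A=[-] B=[hook] C=[hinge,fin,nail,tube,node,rod,wedge]
Tick 8: prefer B, take hook from B; A=[-] B=[-] C=[hinge,fin,nail,tube,node,rod,wedge,hook]

Answer: B hook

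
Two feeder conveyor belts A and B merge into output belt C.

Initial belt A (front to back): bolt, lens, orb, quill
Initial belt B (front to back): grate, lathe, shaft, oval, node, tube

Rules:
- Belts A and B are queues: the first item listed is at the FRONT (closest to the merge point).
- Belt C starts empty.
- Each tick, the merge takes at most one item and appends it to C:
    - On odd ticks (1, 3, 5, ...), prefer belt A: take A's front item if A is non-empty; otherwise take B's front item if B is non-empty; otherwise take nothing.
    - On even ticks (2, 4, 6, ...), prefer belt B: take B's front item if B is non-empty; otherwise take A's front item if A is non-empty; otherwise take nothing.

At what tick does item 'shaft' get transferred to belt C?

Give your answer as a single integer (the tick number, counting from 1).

Answer: 6

Derivation:
Tick 1: prefer A, take bolt from A; A=[lens,orb,quill] B=[grate,lathe,shaft,oval,node,tube] C=[bolt]
Tick 2: prefer B, take grate from B; A=[lens,orb,quill] B=[lathe,shaft,oval,node,tube] C=[bolt,grate]
Tick 3: prefer A, take lens from A; A=[orb,quill] B=[lathe,shaft,oval,node,tube] C=[bolt,grate,lens]
Tick 4: prefer B, take lathe from B; A=[orb,quill] B=[shaft,oval,node,tube] C=[bolt,grate,lens,lathe]
Tick 5: prefer A, take orb from A; A=[quill] B=[shaft,oval,node,tube] C=[bolt,grate,lens,lathe,orb]
Tick 6: prefer B, take shaft from B; A=[quill] B=[oval,node,tube] C=[bolt,grate,lens,lathe,orb,shaft]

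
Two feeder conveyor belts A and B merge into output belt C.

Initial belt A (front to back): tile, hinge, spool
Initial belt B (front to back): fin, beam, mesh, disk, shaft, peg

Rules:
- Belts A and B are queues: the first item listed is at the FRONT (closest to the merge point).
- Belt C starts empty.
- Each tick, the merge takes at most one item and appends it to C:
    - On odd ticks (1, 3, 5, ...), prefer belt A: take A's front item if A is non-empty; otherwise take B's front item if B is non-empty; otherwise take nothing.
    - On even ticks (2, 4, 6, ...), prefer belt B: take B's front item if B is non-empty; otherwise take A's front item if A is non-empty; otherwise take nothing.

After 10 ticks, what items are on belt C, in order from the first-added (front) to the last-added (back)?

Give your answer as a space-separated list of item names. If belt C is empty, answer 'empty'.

Answer: tile fin hinge beam spool mesh disk shaft peg

Derivation:
Tick 1: prefer A, take tile from A; A=[hinge,spool] B=[fin,beam,mesh,disk,shaft,peg] C=[tile]
Tick 2: prefer B, take fin from B; A=[hinge,spool] B=[beam,mesh,disk,shaft,peg] C=[tile,fin]
Tick 3: prefer A, take hinge from A; A=[spool] B=[beam,mesh,disk,shaft,peg] C=[tile,fin,hinge]
Tick 4: prefer B, take beam from B; A=[spool] B=[mesh,disk,shaft,peg] C=[tile,fin,hinge,beam]
Tick 5: prefer A, take spool from A; A=[-] B=[mesh,disk,shaft,peg] C=[tile,fin,hinge,beam,spool]
Tick 6: prefer B, take mesh from B; A=[-] B=[disk,shaft,peg] C=[tile,fin,hinge,beam,spool,mesh]
Tick 7: prefer A, take disk from B; A=[-] B=[shaft,peg] C=[tile,fin,hinge,beam,spool,mesh,disk]
Tick 8: prefer B, take shaft from B; A=[-] B=[peg] C=[tile,fin,hinge,beam,spool,mesh,disk,shaft]
Tick 9: prefer A, take peg from B; A=[-] B=[-] C=[tile,fin,hinge,beam,spool,mesh,disk,shaft,peg]
Tick 10: prefer B, both empty, nothing taken; A=[-] B=[-] C=[tile,fin,hinge,beam,spool,mesh,disk,shaft,peg]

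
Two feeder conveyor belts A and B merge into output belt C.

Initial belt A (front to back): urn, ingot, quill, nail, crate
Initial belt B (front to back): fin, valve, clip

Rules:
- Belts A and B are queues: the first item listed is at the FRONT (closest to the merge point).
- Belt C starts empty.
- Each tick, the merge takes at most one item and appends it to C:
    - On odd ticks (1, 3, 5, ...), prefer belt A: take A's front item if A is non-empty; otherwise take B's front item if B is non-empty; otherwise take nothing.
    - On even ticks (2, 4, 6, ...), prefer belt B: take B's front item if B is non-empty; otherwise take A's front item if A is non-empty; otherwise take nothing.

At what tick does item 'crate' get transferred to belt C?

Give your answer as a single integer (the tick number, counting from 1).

Answer: 8

Derivation:
Tick 1: prefer A, take urn from A; A=[ingot,quill,nail,crate] B=[fin,valve,clip] C=[urn]
Tick 2: prefer B, take fin from B; A=[ingot,quill,nail,crate] B=[valve,clip] C=[urn,fin]
Tick 3: prefer A, take ingot from A; A=[quill,nail,crate] B=[valve,clip] C=[urn,fin,ingot]
Tick 4: prefer B, take valve from B; A=[quill,nail,crate] B=[clip] C=[urn,fin,ingot,valve]
Tick 5: prefer A, take quill from A; A=[nail,crate] B=[clip] C=[urn,fin,ingot,valve,quill]
Tick 6: prefer B, take clip from B; A=[nail,crate] B=[-] C=[urn,fin,ingot,valve,quill,clip]
Tick 7: prefer A, take nail from A; A=[crate] B=[-] C=[urn,fin,ingot,valve,quill,clip,nail]
Tick 8: prefer B, take crate from A; A=[-] B=[-] C=[urn,fin,ingot,valve,quill,clip,nail,crate]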